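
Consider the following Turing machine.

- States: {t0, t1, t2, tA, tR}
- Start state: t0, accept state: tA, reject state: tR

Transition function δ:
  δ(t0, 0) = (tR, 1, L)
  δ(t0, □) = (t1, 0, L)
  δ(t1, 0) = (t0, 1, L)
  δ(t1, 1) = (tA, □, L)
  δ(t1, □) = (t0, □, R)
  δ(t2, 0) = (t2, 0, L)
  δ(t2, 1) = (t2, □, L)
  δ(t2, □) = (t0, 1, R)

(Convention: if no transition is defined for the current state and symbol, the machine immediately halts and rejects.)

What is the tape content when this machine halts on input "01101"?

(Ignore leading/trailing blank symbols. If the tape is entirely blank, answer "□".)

Execution trace:
Initial: [t0]01101
Step 1: δ(t0, 0) = (tR, 1, L) → [tR]□11101

The machine reaches the reject state tR and halts.

Final tape (ignoring leading/trailing blanks): 11101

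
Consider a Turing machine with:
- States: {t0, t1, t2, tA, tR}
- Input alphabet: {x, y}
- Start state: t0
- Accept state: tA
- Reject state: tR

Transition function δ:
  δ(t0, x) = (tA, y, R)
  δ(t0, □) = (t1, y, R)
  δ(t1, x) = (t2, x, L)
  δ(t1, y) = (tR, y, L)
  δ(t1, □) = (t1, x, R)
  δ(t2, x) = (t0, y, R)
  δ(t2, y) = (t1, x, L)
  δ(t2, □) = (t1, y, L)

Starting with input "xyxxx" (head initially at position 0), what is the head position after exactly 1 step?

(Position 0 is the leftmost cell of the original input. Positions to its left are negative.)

Execution trace (head position shown):
Step 0: [t0]xyxxx  (head at position 0)
Step 1: move right → y[tA]yxxx  (head at position 1)

After 1 step, the head is at position 1.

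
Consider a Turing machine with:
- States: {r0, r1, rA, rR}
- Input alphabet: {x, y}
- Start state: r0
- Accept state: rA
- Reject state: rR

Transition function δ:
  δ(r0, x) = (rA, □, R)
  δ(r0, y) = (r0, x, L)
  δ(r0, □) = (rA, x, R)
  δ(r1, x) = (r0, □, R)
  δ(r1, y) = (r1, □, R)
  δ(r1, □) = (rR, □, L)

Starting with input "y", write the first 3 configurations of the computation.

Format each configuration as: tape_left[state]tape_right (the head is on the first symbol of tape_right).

Transitions applied:
Step 1: δ(r0, y) = (r0, x, L)
Step 2: δ(r0, □) = (rA, x, R)

The first 3 configurations are:
[r0]y ⊢ [r0]□x ⊢ x[rA]x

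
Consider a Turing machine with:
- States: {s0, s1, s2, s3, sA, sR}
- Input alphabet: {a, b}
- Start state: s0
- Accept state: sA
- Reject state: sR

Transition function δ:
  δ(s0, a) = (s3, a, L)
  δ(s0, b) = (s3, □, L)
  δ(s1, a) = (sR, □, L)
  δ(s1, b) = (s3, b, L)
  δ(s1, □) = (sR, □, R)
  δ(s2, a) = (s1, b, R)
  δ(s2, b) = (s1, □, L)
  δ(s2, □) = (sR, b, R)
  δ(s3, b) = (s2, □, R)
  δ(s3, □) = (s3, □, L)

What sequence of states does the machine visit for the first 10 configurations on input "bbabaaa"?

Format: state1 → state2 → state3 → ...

Execution trace:
Initial: [s0]bbabaaa
Step 1: δ(s0, b) = (s3, □, L) → [s3]□□babaaa
Step 2: δ(s3, □) = (s3, □, L) → [s3]□□□babaaa
Step 3: δ(s3, □) = (s3, □, L) → [s3]□□□□babaaa
Step 4: δ(s3, □) = (s3, □, L) → [s3]□□□□□babaaa
Step 5: δ(s3, □) = (s3, □, L) → [s3]□□□□□□babaaa
Step 6: δ(s3, □) = (s3, □, L) → [s3]□□□□□□□babaaa
Step 7: δ(s3, □) = (s3, □, L) → [s3]□□□□□□□□babaaa
Step 8: δ(s3, □) = (s3, □, L) → [s3]□□□□□□□□□babaaa
Step 9: δ(s3, □) = (s3, □, L) → [s3]□□□□□□□□□□babaaa

State sequence: s0 → s3 → s3 → s3 → s3 → s3 → s3 → s3 → s3 → s3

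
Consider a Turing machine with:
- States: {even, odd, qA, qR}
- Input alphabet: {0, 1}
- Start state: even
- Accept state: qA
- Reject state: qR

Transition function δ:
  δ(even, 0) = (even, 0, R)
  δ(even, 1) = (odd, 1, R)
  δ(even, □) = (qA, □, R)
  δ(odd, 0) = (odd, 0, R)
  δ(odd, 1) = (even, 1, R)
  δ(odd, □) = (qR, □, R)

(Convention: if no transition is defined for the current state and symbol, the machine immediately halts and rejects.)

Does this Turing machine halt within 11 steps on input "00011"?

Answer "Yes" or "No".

Execution trace:
Initial: [even]00011
Step 1: δ(even, 0) = (even, 0, R) → 0[even]0011
Step 2: δ(even, 0) = (even, 0, R) → 00[even]011
Step 3: δ(even, 0) = (even, 0, R) → 000[even]11
Step 4: δ(even, 1) = (odd, 1, R) → 0001[odd]1
Step 5: δ(odd, 1) = (even, 1, R) → 00011[even]□
Step 6: δ(even, □) = (qA, □, R) → 00011□[qA]□

The machine reaches the accept state qA and halts.
The machine halted after 6 steps (within the 11-step bound).

Answer: Yes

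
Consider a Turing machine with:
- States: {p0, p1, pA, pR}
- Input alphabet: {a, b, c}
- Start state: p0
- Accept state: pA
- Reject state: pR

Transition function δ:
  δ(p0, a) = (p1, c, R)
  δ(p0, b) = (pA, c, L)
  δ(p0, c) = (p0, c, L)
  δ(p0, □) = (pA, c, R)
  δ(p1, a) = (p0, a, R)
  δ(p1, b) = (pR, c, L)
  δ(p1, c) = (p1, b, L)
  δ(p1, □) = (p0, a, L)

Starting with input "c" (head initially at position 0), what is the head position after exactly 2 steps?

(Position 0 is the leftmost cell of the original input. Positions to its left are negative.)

Execution trace (head position shown):
Step 0: [p0]c  (head at position 0)
Step 1: move left → [p0]□c  (head at position -1)
Step 2: move right → c[pA]c  (head at position 0)

After 2 steps, the head is at position 0.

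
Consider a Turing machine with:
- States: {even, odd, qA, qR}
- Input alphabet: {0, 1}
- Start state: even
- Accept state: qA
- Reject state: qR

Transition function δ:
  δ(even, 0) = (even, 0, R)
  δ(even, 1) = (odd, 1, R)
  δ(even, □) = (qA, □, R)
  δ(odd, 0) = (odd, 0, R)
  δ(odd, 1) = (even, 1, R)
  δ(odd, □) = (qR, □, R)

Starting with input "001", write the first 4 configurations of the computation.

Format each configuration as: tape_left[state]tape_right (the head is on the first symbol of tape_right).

Transitions applied:
Step 1: δ(even, 0) = (even, 0, R)
Step 2: δ(even, 0) = (even, 0, R)
Step 3: δ(even, 1) = (odd, 1, R)

The first 4 configurations are:
[even]001 ⊢ 0[even]01 ⊢ 00[even]1 ⊢ 001[odd]□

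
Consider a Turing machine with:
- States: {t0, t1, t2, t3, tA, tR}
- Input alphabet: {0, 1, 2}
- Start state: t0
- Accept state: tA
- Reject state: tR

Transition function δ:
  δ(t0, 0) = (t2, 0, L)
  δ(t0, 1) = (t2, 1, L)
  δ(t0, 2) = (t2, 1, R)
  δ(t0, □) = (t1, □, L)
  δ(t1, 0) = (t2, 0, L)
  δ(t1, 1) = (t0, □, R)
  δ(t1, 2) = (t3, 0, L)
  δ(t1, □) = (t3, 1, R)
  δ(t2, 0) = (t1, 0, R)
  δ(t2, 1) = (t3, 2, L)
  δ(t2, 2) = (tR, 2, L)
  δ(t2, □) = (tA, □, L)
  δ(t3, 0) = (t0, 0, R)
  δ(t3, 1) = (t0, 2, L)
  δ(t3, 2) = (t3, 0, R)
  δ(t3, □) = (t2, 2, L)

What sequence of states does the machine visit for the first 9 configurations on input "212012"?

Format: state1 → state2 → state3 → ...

Execution trace:
Initial: [t0]212012
Step 1: δ(t0, 2) = (t2, 1, R) → 1[t2]12012
Step 2: δ(t2, 1) = (t3, 2, L) → [t3]122012
Step 3: δ(t3, 1) = (t0, 2, L) → [t0]□222012
Step 4: δ(t0, □) = (t1, □, L) → [t1]□□222012
Step 5: δ(t1, □) = (t3, 1, R) → 1[t3]□222012
Step 6: δ(t3, □) = (t2, 2, L) → [t2]12222012
Step 7: δ(t2, 1) = (t3, 2, L) → [t3]□22222012
Step 8: δ(t3, □) = (t2, 2, L) → [t2]□222222012

State sequence: t0 → t2 → t3 → t0 → t1 → t3 → t2 → t3 → t2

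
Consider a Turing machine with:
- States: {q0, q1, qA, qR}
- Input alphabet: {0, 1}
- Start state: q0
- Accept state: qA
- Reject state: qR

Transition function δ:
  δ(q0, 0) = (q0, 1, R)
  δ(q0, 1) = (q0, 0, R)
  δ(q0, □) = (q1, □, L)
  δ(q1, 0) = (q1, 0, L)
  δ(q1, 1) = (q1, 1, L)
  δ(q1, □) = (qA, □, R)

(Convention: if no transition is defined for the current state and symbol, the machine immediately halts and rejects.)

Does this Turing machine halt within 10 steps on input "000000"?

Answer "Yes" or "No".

Execution trace:
Initial: [q0]000000
Step 1: δ(q0, 0) = (q0, 1, R) → 1[q0]00000
Step 2: δ(q0, 0) = (q0, 1, R) → 11[q0]0000
Step 3: δ(q0, 0) = (q0, 1, R) → 111[q0]000
Step 4: δ(q0, 0) = (q0, 1, R) → 1111[q0]00
Step 5: δ(q0, 0) = (q0, 1, R) → 11111[q0]0
Step 6: δ(q0, 0) = (q0, 1, R) → 111111[q0]□
Step 7: δ(q0, □) = (q1, □, L) → 11111[q1]1□
Step 8: δ(q1, 1) = (q1, 1, L) → 1111[q1]11□
Step 9: δ(q1, 1) = (q1, 1, L) → 111[q1]111□
Step 10: δ(q1, 1) = (q1, 1, L) → 11[q1]1111□

The machine has not reached a halting state after 10 steps.
The machine did not halt within the 10-step bound.

Answer: No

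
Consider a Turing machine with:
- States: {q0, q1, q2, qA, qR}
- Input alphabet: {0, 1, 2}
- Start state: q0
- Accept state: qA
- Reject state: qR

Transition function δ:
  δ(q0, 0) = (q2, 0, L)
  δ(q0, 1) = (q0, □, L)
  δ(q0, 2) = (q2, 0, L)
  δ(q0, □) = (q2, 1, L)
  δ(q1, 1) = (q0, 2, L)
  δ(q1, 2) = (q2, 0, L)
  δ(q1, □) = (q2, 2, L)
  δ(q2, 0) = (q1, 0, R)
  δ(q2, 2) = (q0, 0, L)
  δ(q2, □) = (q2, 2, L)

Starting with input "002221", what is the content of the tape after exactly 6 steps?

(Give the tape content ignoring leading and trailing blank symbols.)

Execution trace:
Initial: [q0]002221
Step 1: δ(q0, 0) = (q2, 0, L) → [q2]□002221
Step 2: δ(q2, □) = (q2, 2, L) → [q2]□2002221
Step 3: δ(q2, □) = (q2, 2, L) → [q2]□22002221
Step 4: δ(q2, □) = (q2, 2, L) → [q2]□222002221
Step 5: δ(q2, □) = (q2, 2, L) → [q2]□2222002221
Step 6: δ(q2, □) = (q2, 2, L) → [q2]□22222002221

After 6 steps, the tape (ignoring leading/trailing blanks) is: 22222002221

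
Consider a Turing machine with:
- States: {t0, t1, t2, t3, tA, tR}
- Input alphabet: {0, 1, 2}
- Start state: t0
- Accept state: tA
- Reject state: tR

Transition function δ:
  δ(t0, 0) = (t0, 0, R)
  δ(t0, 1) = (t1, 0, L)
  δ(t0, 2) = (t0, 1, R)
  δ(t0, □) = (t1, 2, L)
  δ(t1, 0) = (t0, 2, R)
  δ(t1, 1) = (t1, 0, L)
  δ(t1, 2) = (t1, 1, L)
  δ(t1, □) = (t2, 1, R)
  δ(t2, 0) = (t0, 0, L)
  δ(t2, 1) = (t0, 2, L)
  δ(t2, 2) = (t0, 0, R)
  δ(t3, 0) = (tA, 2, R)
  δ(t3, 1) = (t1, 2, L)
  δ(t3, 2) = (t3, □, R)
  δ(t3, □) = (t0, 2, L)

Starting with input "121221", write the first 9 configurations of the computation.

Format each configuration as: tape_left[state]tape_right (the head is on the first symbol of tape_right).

Transitions applied:
Step 1: δ(t0, 1) = (t1, 0, L)
Step 2: δ(t1, □) = (t2, 1, R)
Step 3: δ(t2, 0) = (t0, 0, L)
Step 4: δ(t0, 1) = (t1, 0, L)
Step 5: δ(t1, □) = (t2, 1, R)
Step 6: δ(t2, 0) = (t0, 0, L)
Step 7: δ(t0, 1) = (t1, 0, L)
Step 8: δ(t1, □) = (t2, 1, R)

The first 9 configurations are:
[t0]121221 ⊢ [t1]□021221 ⊢ 1[t2]021221 ⊢ [t0]1021221 ⊢ [t1]□0021221 ⊢ 1[t2]0021221 ⊢ [t0]10021221 ⊢ [t1]□00021221 ⊢ 1[t2]00021221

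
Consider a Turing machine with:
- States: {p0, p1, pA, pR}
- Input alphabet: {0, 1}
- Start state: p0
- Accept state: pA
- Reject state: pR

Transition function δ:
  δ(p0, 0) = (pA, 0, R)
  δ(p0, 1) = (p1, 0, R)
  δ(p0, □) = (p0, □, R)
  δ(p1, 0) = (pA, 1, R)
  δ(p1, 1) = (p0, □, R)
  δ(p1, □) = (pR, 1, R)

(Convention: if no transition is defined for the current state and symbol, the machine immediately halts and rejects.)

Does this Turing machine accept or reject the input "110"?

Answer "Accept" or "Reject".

Execution trace:
Initial: [p0]110
Step 1: δ(p0, 1) = (p1, 0, R) → 0[p1]10
Step 2: δ(p1, 1) = (p0, □, R) → 0□[p0]0
Step 3: δ(p0, 0) = (pA, 0, R) → 0□0[pA]□

The machine reaches the accept state pA and halts.

Answer: Accept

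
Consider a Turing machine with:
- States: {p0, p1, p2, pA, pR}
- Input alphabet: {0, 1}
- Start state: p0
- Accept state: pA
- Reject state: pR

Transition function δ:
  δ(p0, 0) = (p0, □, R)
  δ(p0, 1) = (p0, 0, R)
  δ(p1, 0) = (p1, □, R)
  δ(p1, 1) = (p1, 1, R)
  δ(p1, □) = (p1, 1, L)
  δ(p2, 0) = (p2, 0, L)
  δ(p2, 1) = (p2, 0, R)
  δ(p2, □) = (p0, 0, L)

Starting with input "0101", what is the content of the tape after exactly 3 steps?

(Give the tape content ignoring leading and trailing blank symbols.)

Execution trace:
Initial: [p0]0101
Step 1: δ(p0, 0) = (p0, □, R) → □[p0]101
Step 2: δ(p0, 1) = (p0, 0, R) → □0[p0]01
Step 3: δ(p0, 0) = (p0, □, R) → □0□[p0]1

After 3 steps, the tape (ignoring leading/trailing blanks) is: 0□1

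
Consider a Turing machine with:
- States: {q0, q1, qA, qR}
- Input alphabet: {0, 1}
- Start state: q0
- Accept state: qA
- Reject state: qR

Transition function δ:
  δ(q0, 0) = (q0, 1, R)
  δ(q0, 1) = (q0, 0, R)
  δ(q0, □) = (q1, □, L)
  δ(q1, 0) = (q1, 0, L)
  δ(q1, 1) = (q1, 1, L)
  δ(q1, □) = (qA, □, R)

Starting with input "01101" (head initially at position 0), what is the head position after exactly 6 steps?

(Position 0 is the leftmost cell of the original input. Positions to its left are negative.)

Execution trace (head position shown):
Step 0: [q0]01101  (head at position 0)
Step 1: move right → 1[q0]1101  (head at position 1)
Step 2: move right → 10[q0]101  (head at position 2)
Step 3: move right → 100[q0]01  (head at position 3)
Step 4: move right → 1001[q0]1  (head at position 4)
Step 5: move right → 10010[q0]□  (head at position 5)
Step 6: move left → 1001[q1]0□  (head at position 4)

After 6 steps, the head is at position 4.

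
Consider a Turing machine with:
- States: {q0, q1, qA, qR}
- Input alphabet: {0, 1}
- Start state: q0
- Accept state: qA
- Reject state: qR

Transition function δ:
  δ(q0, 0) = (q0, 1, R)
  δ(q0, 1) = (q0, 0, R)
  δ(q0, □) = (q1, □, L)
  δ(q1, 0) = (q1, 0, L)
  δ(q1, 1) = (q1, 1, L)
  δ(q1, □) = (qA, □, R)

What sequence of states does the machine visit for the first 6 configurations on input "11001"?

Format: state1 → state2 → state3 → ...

Execution trace:
Initial: [q0]11001
Step 1: δ(q0, 1) = (q0, 0, R) → 0[q0]1001
Step 2: δ(q0, 1) = (q0, 0, R) → 00[q0]001
Step 3: δ(q0, 0) = (q0, 1, R) → 001[q0]01
Step 4: δ(q0, 0) = (q0, 1, R) → 0011[q0]1
Step 5: δ(q0, 1) = (q0, 0, R) → 00110[q0]□

State sequence: q0 → q0 → q0 → q0 → q0 → q0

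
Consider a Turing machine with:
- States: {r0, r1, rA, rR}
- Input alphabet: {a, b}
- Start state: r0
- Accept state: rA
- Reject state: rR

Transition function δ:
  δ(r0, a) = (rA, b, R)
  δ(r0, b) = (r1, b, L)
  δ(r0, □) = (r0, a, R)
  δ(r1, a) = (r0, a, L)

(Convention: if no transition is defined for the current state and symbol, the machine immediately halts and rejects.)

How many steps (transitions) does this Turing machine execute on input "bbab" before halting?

Execution trace:
Initial: [r0]bbab
Step 1: δ(r0, b) = (r1, b, L) → [r1]□bbab

No transition is defined for δ(r1, □). By convention the machine halts and rejects.

The machine executed 1 step before halting.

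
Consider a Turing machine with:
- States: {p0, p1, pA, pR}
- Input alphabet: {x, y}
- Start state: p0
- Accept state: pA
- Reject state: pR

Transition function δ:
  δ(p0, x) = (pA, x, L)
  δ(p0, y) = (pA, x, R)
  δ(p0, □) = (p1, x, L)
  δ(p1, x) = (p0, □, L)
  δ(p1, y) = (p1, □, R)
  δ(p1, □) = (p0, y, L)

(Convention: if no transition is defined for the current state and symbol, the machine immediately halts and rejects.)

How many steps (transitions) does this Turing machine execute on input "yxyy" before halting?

Execution trace:
Initial: [p0]yxyy
Step 1: δ(p0, y) = (pA, x, R) → x[pA]xyy

The machine reaches the accept state pA and halts.

The machine executed 1 step before halting.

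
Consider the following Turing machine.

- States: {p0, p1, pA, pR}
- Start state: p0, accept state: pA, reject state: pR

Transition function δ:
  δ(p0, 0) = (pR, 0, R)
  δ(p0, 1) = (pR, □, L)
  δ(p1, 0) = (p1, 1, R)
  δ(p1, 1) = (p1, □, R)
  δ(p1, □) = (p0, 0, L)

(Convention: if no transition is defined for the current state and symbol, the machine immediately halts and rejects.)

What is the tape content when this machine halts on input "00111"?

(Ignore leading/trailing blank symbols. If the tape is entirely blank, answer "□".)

Execution trace:
Initial: [p0]00111
Step 1: δ(p0, 0) = (pR, 0, R) → 0[pR]0111

The machine reaches the reject state pR and halts.

Final tape (ignoring leading/trailing blanks): 00111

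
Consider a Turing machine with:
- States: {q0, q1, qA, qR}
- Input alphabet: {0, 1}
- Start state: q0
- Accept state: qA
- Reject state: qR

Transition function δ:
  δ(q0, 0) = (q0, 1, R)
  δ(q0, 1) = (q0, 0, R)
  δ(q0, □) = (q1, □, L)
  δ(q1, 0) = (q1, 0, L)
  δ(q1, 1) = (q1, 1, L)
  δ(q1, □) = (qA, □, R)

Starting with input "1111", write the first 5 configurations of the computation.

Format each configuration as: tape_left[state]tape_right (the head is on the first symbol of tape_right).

Transitions applied:
Step 1: δ(q0, 1) = (q0, 0, R)
Step 2: δ(q0, 1) = (q0, 0, R)
Step 3: δ(q0, 1) = (q0, 0, R)
Step 4: δ(q0, 1) = (q0, 0, R)

The first 5 configurations are:
[q0]1111 ⊢ 0[q0]111 ⊢ 00[q0]11 ⊢ 000[q0]1 ⊢ 0000[q0]□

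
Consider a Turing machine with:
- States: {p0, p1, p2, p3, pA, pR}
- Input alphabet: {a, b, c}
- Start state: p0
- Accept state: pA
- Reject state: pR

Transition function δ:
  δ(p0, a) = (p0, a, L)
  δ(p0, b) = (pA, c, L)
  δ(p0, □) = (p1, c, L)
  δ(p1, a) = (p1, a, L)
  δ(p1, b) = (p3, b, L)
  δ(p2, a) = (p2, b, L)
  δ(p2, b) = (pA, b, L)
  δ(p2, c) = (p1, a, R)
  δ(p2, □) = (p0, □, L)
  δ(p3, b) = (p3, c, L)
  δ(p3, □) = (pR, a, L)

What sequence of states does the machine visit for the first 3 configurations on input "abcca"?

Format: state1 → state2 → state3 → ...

Execution trace:
Initial: [p0]abcca
Step 1: δ(p0, a) = (p0, a, L) → [p0]□abcca
Step 2: δ(p0, □) = (p1, c, L) → [p1]□cabcca

No transition is defined for δ(p1, □). By convention the machine halts and rejects.

State sequence: p0 → p0 → p1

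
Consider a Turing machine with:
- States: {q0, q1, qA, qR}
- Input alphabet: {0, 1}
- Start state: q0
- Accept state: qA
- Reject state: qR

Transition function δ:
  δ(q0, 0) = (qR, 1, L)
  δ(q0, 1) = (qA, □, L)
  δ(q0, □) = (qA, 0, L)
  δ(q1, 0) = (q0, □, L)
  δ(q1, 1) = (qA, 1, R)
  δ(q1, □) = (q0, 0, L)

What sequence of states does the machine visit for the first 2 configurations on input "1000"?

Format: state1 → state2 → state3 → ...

Execution trace:
Initial: [q0]1000
Step 1: δ(q0, 1) = (qA, □, L) → [qA]□□000

The machine reaches the accept state qA and halts.

State sequence: q0 → qA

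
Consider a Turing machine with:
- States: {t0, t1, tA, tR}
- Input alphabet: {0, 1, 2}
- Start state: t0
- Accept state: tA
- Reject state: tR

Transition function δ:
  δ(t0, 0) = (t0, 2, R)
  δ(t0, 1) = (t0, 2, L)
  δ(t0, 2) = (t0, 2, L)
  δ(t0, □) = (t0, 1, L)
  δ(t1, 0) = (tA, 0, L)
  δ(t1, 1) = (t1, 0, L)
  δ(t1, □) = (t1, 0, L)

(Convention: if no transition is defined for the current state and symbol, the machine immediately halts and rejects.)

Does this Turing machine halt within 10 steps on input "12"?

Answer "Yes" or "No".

Execution trace:
Initial: [t0]12
Step 1: δ(t0, 1) = (t0, 2, L) → [t0]□22
Step 2: δ(t0, □) = (t0, 1, L) → [t0]□122
Step 3: δ(t0, □) = (t0, 1, L) → [t0]□1122
Step 4: δ(t0, □) = (t0, 1, L) → [t0]□11122
Step 5: δ(t0, □) = (t0, 1, L) → [t0]□111122
Step 6: δ(t0, □) = (t0, 1, L) → [t0]□1111122
Step 7: δ(t0, □) = (t0, 1, L) → [t0]□11111122
Step 8: δ(t0, □) = (t0, 1, L) → [t0]□111111122
Step 9: δ(t0, □) = (t0, 1, L) → [t0]□1111111122
Step 10: δ(t0, □) = (t0, 1, L) → [t0]□11111111122

The machine has not reached a halting state after 10 steps.
The machine did not halt within the 10-step bound.

Answer: No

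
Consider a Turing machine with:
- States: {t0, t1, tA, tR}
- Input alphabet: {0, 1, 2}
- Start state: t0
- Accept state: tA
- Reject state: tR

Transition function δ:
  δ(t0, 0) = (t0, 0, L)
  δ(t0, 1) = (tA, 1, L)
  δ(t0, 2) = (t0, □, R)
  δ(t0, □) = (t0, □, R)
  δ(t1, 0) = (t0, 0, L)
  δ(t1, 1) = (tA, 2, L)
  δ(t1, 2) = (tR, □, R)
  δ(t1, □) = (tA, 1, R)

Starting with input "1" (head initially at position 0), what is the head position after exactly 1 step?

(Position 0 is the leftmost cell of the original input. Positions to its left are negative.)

Execution trace (head position shown):
Step 0: [t0]1  (head at position 0)
Step 1: move left → [tA]□1  (head at position -1)

After 1 step, the head is at position -1.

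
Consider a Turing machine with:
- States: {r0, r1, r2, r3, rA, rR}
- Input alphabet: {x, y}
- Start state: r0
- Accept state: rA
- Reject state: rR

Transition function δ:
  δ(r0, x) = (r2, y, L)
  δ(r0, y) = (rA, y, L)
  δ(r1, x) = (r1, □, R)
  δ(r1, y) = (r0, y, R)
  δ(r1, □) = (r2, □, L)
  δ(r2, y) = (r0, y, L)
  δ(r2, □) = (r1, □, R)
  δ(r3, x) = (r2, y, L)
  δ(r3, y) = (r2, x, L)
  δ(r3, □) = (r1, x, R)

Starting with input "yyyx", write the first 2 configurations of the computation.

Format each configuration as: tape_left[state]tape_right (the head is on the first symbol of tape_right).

Transitions applied:
Step 1: δ(r0, y) = (rA, y, L)

The first 2 configurations are:
[r0]yyyx ⊢ [rA]□yyyx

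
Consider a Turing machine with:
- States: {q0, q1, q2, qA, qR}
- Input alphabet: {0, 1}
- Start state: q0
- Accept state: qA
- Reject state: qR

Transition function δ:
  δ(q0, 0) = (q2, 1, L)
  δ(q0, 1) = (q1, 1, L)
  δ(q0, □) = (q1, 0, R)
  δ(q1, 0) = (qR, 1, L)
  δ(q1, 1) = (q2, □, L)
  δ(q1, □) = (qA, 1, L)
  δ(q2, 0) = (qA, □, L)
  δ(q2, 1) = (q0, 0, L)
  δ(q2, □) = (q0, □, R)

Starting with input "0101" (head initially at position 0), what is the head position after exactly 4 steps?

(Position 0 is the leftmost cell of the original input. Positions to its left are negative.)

Execution trace (head position shown):
Step 0: [q0]0101  (head at position 0)
Step 1: move left → [q2]□1101  (head at position -1)
Step 2: move right → □[q0]1101  (head at position 0)
Step 3: move left → [q1]□1101  (head at position -1)
Step 4: move left → [qA]□11101  (head at position -2)

After 4 steps, the head is at position -2.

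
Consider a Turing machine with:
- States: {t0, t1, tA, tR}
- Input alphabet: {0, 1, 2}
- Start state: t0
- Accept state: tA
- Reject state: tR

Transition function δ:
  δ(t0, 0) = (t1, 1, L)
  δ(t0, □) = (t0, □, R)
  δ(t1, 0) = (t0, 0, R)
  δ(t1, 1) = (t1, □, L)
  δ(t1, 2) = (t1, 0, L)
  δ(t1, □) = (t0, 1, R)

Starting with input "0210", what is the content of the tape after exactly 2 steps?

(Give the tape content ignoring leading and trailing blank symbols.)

Execution trace:
Initial: [t0]0210
Step 1: δ(t0, 0) = (t1, 1, L) → [t1]□1210
Step 2: δ(t1, □) = (t0, 1, R) → 1[t0]1210

No transition is defined for δ(t0, 1). By convention the machine halts and rejects.

After 2 steps, the tape (ignoring leading/trailing blanks) is: 11210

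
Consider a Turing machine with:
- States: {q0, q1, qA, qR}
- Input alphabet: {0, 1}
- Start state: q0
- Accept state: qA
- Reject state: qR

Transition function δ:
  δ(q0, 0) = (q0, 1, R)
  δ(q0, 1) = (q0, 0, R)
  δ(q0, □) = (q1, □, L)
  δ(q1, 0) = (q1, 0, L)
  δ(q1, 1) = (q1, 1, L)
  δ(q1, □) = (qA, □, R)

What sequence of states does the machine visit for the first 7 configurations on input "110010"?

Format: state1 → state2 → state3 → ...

Execution trace:
Initial: [q0]110010
Step 1: δ(q0, 1) = (q0, 0, R) → 0[q0]10010
Step 2: δ(q0, 1) = (q0, 0, R) → 00[q0]0010
Step 3: δ(q0, 0) = (q0, 1, R) → 001[q0]010
Step 4: δ(q0, 0) = (q0, 1, R) → 0011[q0]10
Step 5: δ(q0, 1) = (q0, 0, R) → 00110[q0]0
Step 6: δ(q0, 0) = (q0, 1, R) → 001101[q0]□

State sequence: q0 → q0 → q0 → q0 → q0 → q0 → q0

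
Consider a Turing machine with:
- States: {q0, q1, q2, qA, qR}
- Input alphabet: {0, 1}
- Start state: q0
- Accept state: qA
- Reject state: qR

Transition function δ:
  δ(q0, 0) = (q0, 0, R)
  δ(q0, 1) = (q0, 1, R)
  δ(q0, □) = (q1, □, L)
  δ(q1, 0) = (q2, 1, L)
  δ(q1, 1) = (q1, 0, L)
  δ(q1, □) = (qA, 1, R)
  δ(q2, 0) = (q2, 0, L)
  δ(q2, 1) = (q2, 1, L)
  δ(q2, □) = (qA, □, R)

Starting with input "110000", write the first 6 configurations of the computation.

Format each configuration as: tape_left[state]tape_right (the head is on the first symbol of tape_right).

Transitions applied:
Step 1: δ(q0, 1) = (q0, 1, R)
Step 2: δ(q0, 1) = (q0, 1, R)
Step 3: δ(q0, 0) = (q0, 0, R)
Step 4: δ(q0, 0) = (q0, 0, R)
Step 5: δ(q0, 0) = (q0, 0, R)

The first 6 configurations are:
[q0]110000 ⊢ 1[q0]10000 ⊢ 11[q0]0000 ⊢ 110[q0]000 ⊢ 1100[q0]00 ⊢ 11000[q0]0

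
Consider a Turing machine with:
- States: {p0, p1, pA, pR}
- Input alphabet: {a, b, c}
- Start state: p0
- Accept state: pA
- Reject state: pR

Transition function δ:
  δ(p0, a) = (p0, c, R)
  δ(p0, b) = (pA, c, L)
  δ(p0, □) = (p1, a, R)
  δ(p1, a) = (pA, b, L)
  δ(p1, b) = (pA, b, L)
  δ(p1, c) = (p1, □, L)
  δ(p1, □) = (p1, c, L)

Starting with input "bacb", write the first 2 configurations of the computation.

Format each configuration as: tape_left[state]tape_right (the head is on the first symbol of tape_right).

Transitions applied:
Step 1: δ(p0, b) = (pA, c, L)

The first 2 configurations are:
[p0]bacb ⊢ [pA]□cacb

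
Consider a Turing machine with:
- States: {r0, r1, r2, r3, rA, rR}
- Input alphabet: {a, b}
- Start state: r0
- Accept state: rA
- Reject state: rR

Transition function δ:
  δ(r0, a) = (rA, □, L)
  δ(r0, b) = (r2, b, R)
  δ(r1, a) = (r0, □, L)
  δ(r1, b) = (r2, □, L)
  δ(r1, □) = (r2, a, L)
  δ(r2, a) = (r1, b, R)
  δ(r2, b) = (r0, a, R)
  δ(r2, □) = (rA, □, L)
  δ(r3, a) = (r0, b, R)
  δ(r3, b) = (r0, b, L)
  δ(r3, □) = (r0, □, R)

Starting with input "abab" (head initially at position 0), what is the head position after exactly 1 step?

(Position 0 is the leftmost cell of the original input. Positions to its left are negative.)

Execution trace (head position shown):
Step 0: [r0]abab  (head at position 0)
Step 1: move left → [rA]□□bab  (head at position -1)

After 1 step, the head is at position -1.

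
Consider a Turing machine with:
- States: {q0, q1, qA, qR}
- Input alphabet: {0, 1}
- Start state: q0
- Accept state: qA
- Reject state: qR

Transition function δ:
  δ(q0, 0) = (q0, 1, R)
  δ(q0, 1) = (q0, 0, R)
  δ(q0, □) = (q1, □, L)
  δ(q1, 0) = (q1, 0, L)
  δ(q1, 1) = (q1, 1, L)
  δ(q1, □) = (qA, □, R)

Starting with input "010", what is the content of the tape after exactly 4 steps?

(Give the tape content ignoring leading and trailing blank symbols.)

Execution trace:
Initial: [q0]010
Step 1: δ(q0, 0) = (q0, 1, R) → 1[q0]10
Step 2: δ(q0, 1) = (q0, 0, R) → 10[q0]0
Step 3: δ(q0, 0) = (q0, 1, R) → 101[q0]□
Step 4: δ(q0, □) = (q1, □, L) → 10[q1]1□

After 4 steps, the tape (ignoring leading/trailing blanks) is: 101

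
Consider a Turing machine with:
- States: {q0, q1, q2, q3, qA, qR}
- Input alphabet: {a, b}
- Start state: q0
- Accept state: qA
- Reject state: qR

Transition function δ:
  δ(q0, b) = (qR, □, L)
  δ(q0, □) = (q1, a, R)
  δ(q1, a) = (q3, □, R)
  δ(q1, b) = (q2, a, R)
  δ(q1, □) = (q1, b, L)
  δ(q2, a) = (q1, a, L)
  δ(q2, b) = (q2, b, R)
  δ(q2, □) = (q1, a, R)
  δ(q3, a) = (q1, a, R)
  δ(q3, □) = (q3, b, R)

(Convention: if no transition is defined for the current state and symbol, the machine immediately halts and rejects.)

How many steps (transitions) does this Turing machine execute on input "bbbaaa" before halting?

Execution trace:
Initial: [q0]bbbaaa
Step 1: δ(q0, b) = (qR, □, L) → [qR]□□bbaaa

The machine reaches the reject state qR and halts.

The machine executed 1 step before halting.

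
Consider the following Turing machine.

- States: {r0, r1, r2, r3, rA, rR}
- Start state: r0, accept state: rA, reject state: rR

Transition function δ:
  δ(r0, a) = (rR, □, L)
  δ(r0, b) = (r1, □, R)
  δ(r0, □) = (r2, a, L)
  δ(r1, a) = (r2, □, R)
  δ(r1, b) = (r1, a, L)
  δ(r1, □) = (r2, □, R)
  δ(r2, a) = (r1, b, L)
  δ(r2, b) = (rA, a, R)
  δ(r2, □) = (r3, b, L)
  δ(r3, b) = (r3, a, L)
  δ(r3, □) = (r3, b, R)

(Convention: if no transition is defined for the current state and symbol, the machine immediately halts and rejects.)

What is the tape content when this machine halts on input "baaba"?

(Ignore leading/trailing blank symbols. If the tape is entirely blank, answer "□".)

Execution trace:
Initial: [r0]baaba
Step 1: δ(r0, b) = (r1, □, R) → □[r1]aaba
Step 2: δ(r1, a) = (r2, □, R) → □□[r2]aba
Step 3: δ(r2, a) = (r1, b, L) → □[r1]□bba
Step 4: δ(r1, □) = (r2, □, R) → □□[r2]bba
Step 5: δ(r2, b) = (rA, a, R) → □□a[rA]ba

The machine reaches the accept state rA and halts.

Final tape (ignoring leading/trailing blanks): aba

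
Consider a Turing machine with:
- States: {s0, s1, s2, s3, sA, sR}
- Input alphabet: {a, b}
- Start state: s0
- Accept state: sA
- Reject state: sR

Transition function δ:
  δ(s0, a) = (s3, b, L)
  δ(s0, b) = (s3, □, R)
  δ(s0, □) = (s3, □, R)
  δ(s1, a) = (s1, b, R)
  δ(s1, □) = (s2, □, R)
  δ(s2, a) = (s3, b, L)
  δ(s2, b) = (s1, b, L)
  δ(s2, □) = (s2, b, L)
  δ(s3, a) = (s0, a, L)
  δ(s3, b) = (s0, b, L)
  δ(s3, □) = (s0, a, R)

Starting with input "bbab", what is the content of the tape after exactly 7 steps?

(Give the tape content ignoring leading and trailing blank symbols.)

Execution trace:
Initial: [s0]bbab
Step 1: δ(s0, b) = (s3, □, R) → □[s3]bab
Step 2: δ(s3, b) = (s0, b, L) → [s0]□bab
Step 3: δ(s0, □) = (s3, □, R) → □[s3]bab
Step 4: δ(s3, b) = (s0, b, L) → [s0]□bab
Step 5: δ(s0, □) = (s3, □, R) → □[s3]bab
Step 6: δ(s3, b) = (s0, b, L) → [s0]□bab
Step 7: δ(s0, □) = (s3, □, R) → □[s3]bab

After 7 steps, the tape (ignoring leading/trailing blanks) is: bab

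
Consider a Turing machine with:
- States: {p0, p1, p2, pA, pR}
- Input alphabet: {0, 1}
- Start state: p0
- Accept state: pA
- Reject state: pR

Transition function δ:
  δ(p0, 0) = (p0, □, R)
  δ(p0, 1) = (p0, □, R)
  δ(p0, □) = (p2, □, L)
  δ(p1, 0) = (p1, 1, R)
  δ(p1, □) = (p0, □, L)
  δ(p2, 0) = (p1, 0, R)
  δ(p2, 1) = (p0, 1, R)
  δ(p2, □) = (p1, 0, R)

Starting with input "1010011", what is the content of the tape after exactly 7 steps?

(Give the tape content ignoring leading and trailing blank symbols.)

Execution trace:
Initial: [p0]1010011
Step 1: δ(p0, 1) = (p0, □, R) → □[p0]010011
Step 2: δ(p0, 0) = (p0, □, R) → □□[p0]10011
Step 3: δ(p0, 1) = (p0, □, R) → □□□[p0]0011
Step 4: δ(p0, 0) = (p0, □, R) → □□□□[p0]011
Step 5: δ(p0, 0) = (p0, □, R) → □□□□□[p0]11
Step 6: δ(p0, 1) = (p0, □, R) → □□□□□□[p0]1
Step 7: δ(p0, 1) = (p0, □, R) → □□□□□□□[p0]□

After 7 steps, the tape (ignoring leading/trailing blanks) is: □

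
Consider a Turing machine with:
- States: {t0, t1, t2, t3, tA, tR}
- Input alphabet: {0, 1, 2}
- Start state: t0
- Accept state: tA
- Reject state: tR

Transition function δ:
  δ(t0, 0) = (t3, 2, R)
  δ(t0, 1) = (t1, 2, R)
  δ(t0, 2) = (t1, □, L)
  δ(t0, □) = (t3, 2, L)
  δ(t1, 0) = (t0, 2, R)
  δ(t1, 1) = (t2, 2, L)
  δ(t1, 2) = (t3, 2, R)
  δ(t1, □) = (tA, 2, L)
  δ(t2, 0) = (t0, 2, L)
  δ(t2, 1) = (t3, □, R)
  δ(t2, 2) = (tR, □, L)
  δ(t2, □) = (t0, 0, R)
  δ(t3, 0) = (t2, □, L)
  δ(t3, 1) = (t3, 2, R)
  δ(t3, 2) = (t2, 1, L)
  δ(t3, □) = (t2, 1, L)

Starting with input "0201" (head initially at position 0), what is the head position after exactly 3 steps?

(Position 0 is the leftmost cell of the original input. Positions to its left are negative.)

Execution trace (head position shown):
Step 0: [t0]0201  (head at position 0)
Step 1: move right → 2[t3]201  (head at position 1)
Step 2: move left → [t2]2101  (head at position 0)
Step 3: move left → [tR]□□101  (head at position -1)

After 3 steps, the head is at position -1.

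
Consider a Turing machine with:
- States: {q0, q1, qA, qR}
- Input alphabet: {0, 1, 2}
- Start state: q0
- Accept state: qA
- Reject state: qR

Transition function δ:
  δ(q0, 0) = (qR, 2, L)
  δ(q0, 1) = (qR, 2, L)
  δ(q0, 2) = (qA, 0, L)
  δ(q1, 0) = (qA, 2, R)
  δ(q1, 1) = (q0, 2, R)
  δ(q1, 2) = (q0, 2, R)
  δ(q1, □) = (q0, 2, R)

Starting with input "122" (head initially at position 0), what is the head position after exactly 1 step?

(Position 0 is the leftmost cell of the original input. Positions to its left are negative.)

Execution trace (head position shown):
Step 0: [q0]122  (head at position 0)
Step 1: move left → [qR]□222  (head at position -1)

After 1 step, the head is at position -1.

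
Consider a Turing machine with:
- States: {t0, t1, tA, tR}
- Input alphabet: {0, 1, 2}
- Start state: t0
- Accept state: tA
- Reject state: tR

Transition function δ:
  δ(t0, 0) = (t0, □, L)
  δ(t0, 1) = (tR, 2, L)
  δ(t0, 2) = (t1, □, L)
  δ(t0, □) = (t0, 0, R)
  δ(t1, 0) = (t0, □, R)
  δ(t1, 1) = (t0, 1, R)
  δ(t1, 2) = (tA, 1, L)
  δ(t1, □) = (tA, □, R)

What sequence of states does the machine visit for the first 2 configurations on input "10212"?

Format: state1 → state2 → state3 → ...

Execution trace:
Initial: [t0]10212
Step 1: δ(t0, 1) = (tR, 2, L) → [tR]□20212

The machine reaches the reject state tR and halts.

State sequence: t0 → tR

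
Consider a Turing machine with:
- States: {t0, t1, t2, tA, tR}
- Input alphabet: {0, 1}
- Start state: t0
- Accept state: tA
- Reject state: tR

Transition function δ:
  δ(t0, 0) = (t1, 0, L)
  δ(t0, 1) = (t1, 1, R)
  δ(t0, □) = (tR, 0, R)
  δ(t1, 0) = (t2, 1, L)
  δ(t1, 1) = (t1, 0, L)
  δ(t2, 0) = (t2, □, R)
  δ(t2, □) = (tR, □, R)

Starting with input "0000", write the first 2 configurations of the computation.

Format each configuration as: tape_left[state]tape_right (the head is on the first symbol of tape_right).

Transitions applied:
Step 1: δ(t0, 0) = (t1, 0, L)

The first 2 configurations are:
[t0]0000 ⊢ [t1]□0000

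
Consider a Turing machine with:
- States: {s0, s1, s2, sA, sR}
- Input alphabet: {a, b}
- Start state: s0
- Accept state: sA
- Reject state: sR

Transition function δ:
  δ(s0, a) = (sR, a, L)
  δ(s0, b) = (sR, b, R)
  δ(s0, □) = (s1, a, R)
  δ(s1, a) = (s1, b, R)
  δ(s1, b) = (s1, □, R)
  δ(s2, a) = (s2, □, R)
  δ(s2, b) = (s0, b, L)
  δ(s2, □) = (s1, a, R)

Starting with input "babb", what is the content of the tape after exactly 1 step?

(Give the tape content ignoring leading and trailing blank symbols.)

Execution trace:
Initial: [s0]babb
Step 1: δ(s0, b) = (sR, b, R) → b[sR]abb

The machine reaches the reject state sR and halts.

After 1 step, the tape (ignoring leading/trailing blanks) is: babb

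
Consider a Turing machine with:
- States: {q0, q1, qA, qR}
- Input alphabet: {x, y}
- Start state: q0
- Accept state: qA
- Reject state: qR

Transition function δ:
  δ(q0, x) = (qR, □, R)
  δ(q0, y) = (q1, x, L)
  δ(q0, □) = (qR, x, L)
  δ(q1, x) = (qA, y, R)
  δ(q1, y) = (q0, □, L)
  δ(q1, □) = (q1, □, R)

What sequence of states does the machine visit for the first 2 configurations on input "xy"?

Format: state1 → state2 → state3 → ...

Execution trace:
Initial: [q0]xy
Step 1: δ(q0, x) = (qR, □, R) → □[qR]y

The machine reaches the reject state qR and halts.

State sequence: q0 → qR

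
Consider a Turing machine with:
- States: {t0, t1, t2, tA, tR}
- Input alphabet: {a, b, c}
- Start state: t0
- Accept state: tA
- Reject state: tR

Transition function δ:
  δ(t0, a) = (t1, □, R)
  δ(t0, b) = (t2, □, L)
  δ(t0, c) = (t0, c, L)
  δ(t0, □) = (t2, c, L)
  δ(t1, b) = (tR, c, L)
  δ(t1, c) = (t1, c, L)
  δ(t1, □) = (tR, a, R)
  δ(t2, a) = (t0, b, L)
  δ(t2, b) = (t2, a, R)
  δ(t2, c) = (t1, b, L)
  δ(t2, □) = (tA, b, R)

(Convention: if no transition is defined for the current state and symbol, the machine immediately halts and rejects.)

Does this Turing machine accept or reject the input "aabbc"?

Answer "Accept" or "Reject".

Execution trace:
Initial: [t0]aabbc
Step 1: δ(t0, a) = (t1, □, R) → □[t1]abbc

No transition is defined for δ(t1, a). By convention the machine halts and rejects.

Answer: Reject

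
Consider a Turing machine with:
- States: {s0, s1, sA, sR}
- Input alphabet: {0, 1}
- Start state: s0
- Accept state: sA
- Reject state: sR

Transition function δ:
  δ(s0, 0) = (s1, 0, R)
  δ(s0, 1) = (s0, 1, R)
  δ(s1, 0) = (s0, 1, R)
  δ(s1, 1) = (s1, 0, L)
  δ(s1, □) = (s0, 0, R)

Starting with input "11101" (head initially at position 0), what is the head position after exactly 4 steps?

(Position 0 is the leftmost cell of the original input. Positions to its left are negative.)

Execution trace (head position shown):
Step 0: [s0]11101  (head at position 0)
Step 1: move right → 1[s0]1101  (head at position 1)
Step 2: move right → 11[s0]101  (head at position 2)
Step 3: move right → 111[s0]01  (head at position 3)
Step 4: move right → 1110[s1]1  (head at position 4)

After 4 steps, the head is at position 4.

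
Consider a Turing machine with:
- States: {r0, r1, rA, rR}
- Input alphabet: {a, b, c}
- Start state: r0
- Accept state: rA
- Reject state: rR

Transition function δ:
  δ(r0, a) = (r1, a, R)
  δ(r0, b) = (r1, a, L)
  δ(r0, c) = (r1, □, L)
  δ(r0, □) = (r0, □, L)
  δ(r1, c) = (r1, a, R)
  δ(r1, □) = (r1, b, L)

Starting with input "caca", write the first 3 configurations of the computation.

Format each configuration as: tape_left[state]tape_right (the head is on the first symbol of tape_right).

Transitions applied:
Step 1: δ(r0, c) = (r1, □, L)
Step 2: δ(r1, □) = (r1, b, L)

The first 3 configurations are:
[r0]caca ⊢ [r1]□□aca ⊢ [r1]□b□aca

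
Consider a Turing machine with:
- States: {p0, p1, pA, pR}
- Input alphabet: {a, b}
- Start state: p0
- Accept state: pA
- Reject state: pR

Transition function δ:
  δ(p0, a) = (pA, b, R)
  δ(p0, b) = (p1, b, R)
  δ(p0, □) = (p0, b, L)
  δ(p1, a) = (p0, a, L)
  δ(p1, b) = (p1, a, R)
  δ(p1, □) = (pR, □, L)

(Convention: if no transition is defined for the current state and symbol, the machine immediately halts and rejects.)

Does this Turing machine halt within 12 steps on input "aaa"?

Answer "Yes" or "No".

Execution trace:
Initial: [p0]aaa
Step 1: δ(p0, a) = (pA, b, R) → b[pA]aa

The machine reaches the accept state pA and halts.
The machine halted after 1 step (within the 12-step bound).

Answer: Yes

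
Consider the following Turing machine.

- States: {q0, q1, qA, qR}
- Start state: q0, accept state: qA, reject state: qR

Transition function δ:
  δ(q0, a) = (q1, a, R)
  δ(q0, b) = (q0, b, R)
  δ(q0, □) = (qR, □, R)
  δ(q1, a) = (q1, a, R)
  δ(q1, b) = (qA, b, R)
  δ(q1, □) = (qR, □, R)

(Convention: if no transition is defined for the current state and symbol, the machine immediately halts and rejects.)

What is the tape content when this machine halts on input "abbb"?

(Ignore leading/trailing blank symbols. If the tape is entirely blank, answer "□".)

Execution trace:
Initial: [q0]abbb
Step 1: δ(q0, a) = (q1, a, R) → a[q1]bbb
Step 2: δ(q1, b) = (qA, b, R) → ab[qA]bb

The machine reaches the accept state qA and halts.

Final tape (ignoring leading/trailing blanks): abbb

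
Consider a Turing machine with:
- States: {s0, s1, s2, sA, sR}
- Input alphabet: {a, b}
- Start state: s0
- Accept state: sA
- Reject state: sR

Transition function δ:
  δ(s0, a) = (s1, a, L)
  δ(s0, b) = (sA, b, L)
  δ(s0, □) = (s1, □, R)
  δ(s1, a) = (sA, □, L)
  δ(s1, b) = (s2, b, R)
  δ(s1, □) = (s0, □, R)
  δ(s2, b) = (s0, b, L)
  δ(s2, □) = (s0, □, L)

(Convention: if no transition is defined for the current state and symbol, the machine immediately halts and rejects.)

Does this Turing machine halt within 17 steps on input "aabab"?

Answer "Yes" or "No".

Execution trace:
Initial: [s0]aabab
Step 1: δ(s0, a) = (s1, a, L) → [s1]□aabab
Step 2: δ(s1, □) = (s0, □, R) → □[s0]aabab
Step 3: δ(s0, a) = (s1, a, L) → [s1]□aabab
Step 4: δ(s1, □) = (s0, □, R) → □[s0]aabab
Step 5: δ(s0, a) = (s1, a, L) → [s1]□aabab
Step 6: δ(s1, □) = (s0, □, R) → □[s0]aabab
Step 7: δ(s0, a) = (s1, a, L) → [s1]□aabab
Step 8: δ(s1, □) = (s0, □, R) → □[s0]aabab
Step 9: δ(s0, a) = (s1, a, L) → [s1]□aabab
Step 10: δ(s1, □) = (s0, □, R) → □[s0]aabab
Step 11: δ(s0, a) = (s1, a, L) → [s1]□aabab
Step 12: δ(s1, □) = (s0, □, R) → □[s0]aabab
Step 13: δ(s0, a) = (s1, a, L) → [s1]□aabab
Step 14: δ(s1, □) = (s0, □, R) → □[s0]aabab
Step 15: δ(s0, a) = (s1, a, L) → [s1]□aabab
Step 16: δ(s1, □) = (s0, □, R) → □[s0]aabab
Step 17: δ(s0, a) = (s1, a, L) → [s1]□aabab

The machine has not reached a halting state after 17 steps.
The machine did not halt within the 17-step bound.

Answer: No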